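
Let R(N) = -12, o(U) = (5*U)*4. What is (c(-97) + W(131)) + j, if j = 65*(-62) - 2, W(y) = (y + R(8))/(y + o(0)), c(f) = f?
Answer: -540780/131 ≈ -4128.1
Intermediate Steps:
o(U) = 20*U
W(y) = (-12 + y)/y (W(y) = (y - 12)/(y + 20*0) = (-12 + y)/(y + 0) = (-12 + y)/y)
j = -4032 (j = -4030 - 2 = -4032)
(c(-97) + W(131)) + j = (-97 + (-12 + 131)/131) - 4032 = (-97 + (1/131)*119) - 4032 = (-97 + 119/131) - 4032 = -12588/131 - 4032 = -540780/131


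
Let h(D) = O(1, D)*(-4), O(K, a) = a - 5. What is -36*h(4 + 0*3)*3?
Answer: -432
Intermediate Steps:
O(K, a) = -5 + a
h(D) = 20 - 4*D (h(D) = (-5 + D)*(-4) = 20 - 4*D)
-36*h(4 + 0*3)*3 = -36*(20 - 4*(4 + 0*3))*3 = -36*(20 - 4*(4 + 0))*3 = -36*(20 - 4*4)*3 = -36*(20 - 16)*3 = -36*4*3 = -144*3 = -432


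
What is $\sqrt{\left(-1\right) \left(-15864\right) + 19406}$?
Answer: $\sqrt{35270} \approx 187.8$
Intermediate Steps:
$\sqrt{\left(-1\right) \left(-15864\right) + 19406} = \sqrt{15864 + 19406} = \sqrt{35270}$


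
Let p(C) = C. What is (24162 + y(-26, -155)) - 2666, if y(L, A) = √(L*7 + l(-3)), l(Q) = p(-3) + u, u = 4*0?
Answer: 21496 + I*√185 ≈ 21496.0 + 13.601*I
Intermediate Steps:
u = 0
l(Q) = -3 (l(Q) = -3 + 0 = -3)
y(L, A) = √(-3 + 7*L) (y(L, A) = √(L*7 - 3) = √(7*L - 3) = √(-3 + 7*L))
(24162 + y(-26, -155)) - 2666 = (24162 + √(-3 + 7*(-26))) - 2666 = (24162 + √(-3 - 182)) - 2666 = (24162 + √(-185)) - 2666 = (24162 + I*√185) - 2666 = 21496 + I*√185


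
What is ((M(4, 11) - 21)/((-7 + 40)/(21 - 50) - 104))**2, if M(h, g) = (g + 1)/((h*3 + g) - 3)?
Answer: 8749764/232410025 ≈ 0.037648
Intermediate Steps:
M(h, g) = (1 + g)/(-3 + g + 3*h) (M(h, g) = (1 + g)/((3*h + g) - 3) = (1 + g)/((g + 3*h) - 3) = (1 + g)/(-3 + g + 3*h))
((M(4, 11) - 21)/((-7 + 40)/(21 - 50) - 104))**2 = (((1 + 11)/(-3 + 11 + 3*4) - 21)/((-7 + 40)/(21 - 50) - 104))**2 = ((12/(-3 + 11 + 12) - 21)/(33/(-29) - 104))**2 = ((12/20 - 21)/(33*(-1/29) - 104))**2 = (((1/20)*12 - 21)/(-33/29 - 104))**2 = ((3/5 - 21)/(-3049/29))**2 = (-102/5*(-29/3049))**2 = (2958/15245)**2 = 8749764/232410025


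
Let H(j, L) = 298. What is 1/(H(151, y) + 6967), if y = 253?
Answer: 1/7265 ≈ 0.00013765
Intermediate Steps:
1/(H(151, y) + 6967) = 1/(298 + 6967) = 1/7265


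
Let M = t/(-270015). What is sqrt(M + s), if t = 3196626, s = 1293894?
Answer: 2*sqrt(2620402508209910)/90005 ≈ 1137.5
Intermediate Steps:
M = -1065542/90005 (M = 3196626/(-270015) = 3196626*(-1/270015) = -1065542/90005 ≈ -11.839)
sqrt(M + s) = sqrt(-1065542/90005 + 1293894) = sqrt(116455863928/90005) = 2*sqrt(2620402508209910)/90005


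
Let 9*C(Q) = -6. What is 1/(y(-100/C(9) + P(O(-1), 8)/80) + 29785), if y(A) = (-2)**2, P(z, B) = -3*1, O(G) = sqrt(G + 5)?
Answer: 1/29789 ≈ 3.3569e-5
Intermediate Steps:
C(Q) = -2/3 (C(Q) = (1/9)*(-6) = -2/3)
O(G) = sqrt(5 + G)
P(z, B) = -3
y(A) = 4
1/(y(-100/C(9) + P(O(-1), 8)/80) + 29785) = 1/(4 + 29785) = 1/29789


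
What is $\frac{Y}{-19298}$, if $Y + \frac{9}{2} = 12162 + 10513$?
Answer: $- \frac{45341}{38596} \approx -1.1748$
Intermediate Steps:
$Y = \frac{45341}{2}$ ($Y = - \frac{9}{2} + \left(12162 + 10513\right) = - \frac{9}{2} + 22675 = \frac{45341}{2} \approx 22671.0$)
$\frac{Y}{-19298} = \frac{45341}{2 \left(-19298\right)} = \frac{45341}{2} \left(- \frac{1}{19298}\right) = - \frac{45341}{38596}$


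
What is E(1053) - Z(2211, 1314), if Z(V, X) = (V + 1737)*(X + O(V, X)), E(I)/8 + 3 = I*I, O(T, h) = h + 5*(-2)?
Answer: -1465416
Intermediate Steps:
O(T, h) = -10 + h (O(T, h) = h - 10 = -10 + h)
E(I) = -24 + 8*I² (E(I) = -24 + 8*(I*I) = -24 + 8*I²)
Z(V, X) = (-10 + 2*X)*(1737 + V) (Z(V, X) = (V + 1737)*(X + (-10 + X)) = (1737 + V)*(-10 + 2*X) = (-10 + 2*X)*(1737 + V))
E(1053) - Z(2211, 1314) = (-24 + 8*1053²) - (-17370 + 3474*1314 + 2211*1314 + 2211*(-10 + 1314)) = (-24 + 8*1108809) - (-17370 + 4564836 + 2905254 + 2211*1304) = (-24 + 8870472) - (-17370 + 4564836 + 2905254 + 2883144) = 8870448 - 1*10335864 = 8870448 - 10335864 = -1465416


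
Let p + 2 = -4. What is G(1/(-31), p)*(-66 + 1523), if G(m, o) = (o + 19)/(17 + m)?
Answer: 587171/526 ≈ 1116.3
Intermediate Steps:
p = -6 (p = -2 - 4 = -6)
G(m, o) = (19 + o)/(17 + m)
G(1/(-31), p)*(-66 + 1523) = ((19 - 6)/(17 + 1/(-31)))*(-66 + 1523) = (13/(17 - 1/31))*1457 = (13/(526/31))*1457 = ((31/526)*13)*1457 = (403/526)*1457 = 587171/526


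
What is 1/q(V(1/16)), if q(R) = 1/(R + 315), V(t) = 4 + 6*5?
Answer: 349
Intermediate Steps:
V(t) = 34 (V(t) = 4 + 30 = 34)
q(R) = 1/(315 + R)
1/q(V(1/16)) = 1/(1/(315 + 34)) = 1/(1/349) = 349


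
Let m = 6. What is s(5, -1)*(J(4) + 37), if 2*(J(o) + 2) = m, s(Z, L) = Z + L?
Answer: 152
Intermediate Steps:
s(Z, L) = L + Z
J(o) = 1 (J(o) = -2 + (½)*6 = -2 + 3 = 1)
s(5, -1)*(J(4) + 37) = (-1 + 5)*(1 + 37) = 4*38 = 152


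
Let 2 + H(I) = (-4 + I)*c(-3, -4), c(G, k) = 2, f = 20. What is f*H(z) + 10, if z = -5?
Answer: -390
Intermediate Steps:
H(I) = -10 + 2*I (H(I) = -2 + (-4 + I)*2 = -2 + (-8 + 2*I) = -10 + 2*I)
f*H(z) + 10 = 20*(-10 + 2*(-5)) + 10 = 20*(-10 - 10) + 10 = 20*(-20) + 10 = -400 + 10 = -390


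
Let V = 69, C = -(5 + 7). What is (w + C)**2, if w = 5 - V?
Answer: 5776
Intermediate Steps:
C = -12 (C = -1*12 = -12)
w = -64 (w = 5 - 1*69 = 5 - 69 = -64)
(w + C)**2 = (-64 - 12)**2 = (-76)**2 = 5776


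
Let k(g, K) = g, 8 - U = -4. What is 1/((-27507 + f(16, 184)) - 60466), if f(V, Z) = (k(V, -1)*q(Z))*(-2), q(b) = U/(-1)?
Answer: -1/87589 ≈ -1.1417e-5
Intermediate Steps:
U = 12 (U = 8 - 1*(-4) = 8 + 4 = 12)
q(b) = -12 (q(b) = 12/(-1) = 12*(-1) = -12)
f(V, Z) = 24*V (f(V, Z) = (V*(-12))*(-2) = -12*V*(-2) = 24*V)
1/((-27507 + f(16, 184)) - 60466) = 1/((-27507 + 24*16) - 60466) = 1/((-27507 + 384) - 60466) = 1/(-27123 - 60466) = 1/(-87589) = -1/87589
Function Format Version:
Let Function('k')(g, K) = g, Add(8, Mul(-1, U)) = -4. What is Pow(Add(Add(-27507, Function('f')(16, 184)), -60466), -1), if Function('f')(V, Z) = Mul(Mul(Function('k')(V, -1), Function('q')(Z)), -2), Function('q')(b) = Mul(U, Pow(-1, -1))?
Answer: Rational(-1, 87589) ≈ -1.1417e-5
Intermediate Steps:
U = 12 (U = Add(8, Mul(-1, -4)) = Add(8, 4) = 12)
Function('q')(b) = -12 (Function('q')(b) = Mul(12, Pow(-1, -1)) = Mul(12, -1) = -12)
Function('f')(V, Z) = Mul(24, V) (Function('f')(V, Z) = Mul(Mul(V, -12), -2) = Mul(Mul(-12, V), -2) = Mul(24, V))
Pow(Add(Add(-27507, Function('f')(16, 184)), -60466), -1) = Pow(Add(Add(-27507, Mul(24, 16)), -60466), -1) = Pow(Add(Add(-27507, 384), -60466), -1) = Pow(Add(-27123, -60466), -1) = Pow(-87589, -1) = Rational(-1, 87589)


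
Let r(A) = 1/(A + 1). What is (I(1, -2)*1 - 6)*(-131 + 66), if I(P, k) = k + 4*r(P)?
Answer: 390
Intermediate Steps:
r(A) = 1/(1 + A)
I(P, k) = k + 4/(1 + P)
(I(1, -2)*1 - 6)*(-131 + 66) = (((4 - 2*(1 + 1))/(1 + 1))*1 - 6)*(-131 + 66) = (((4 - 2*2)/2)*1 - 6)*(-65) = (((4 - 4)/2)*1 - 6)*(-65) = (((½)*0)*1 - 6)*(-65) = (0*1 - 6)*(-65) = (0 - 6)*(-65) = -6*(-65) = 390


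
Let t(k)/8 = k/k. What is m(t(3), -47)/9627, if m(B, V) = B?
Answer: 8/9627 ≈ 0.00083100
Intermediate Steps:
t(k) = 8 (t(k) = 8*(k/k) = 8*1 = 8)
m(t(3), -47)/9627 = 8/9627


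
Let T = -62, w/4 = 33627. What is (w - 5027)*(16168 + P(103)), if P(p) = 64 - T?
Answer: 2109763414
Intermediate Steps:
w = 134508 (w = 4*33627 = 134508)
P(p) = 126 (P(p) = 64 - 1*(-62) = 64 + 62 = 126)
(w - 5027)*(16168 + P(103)) = (134508 - 5027)*(16168 + 126) = 129481*16294 = 2109763414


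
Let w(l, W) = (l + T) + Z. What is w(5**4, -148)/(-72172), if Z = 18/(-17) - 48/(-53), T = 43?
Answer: -300865/32513486 ≈ -0.0092535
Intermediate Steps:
Z = -138/901 (Z = 18*(-1/17) - 48*(-1/53) = -18/17 + 48/53 = -138/901 ≈ -0.15316)
w(l, W) = 38605/901 + l (w(l, W) = (l + 43) - 138/901 = (43 + l) - 138/901 = 38605/901 + l)
w(5**4, -148)/(-72172) = (38605/901 + 5**4)/(-72172) = (38605/901 + 625)*(-1/72172) = (601730/901)*(-1/72172) = -300865/32513486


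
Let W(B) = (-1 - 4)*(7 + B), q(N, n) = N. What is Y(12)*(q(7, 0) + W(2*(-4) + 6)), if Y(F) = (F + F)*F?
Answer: -5184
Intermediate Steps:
W(B) = -35 - 5*B (W(B) = -5*(7 + B) = -35 - 5*B)
Y(F) = 2*F² (Y(F) = (2*F)*F = 2*F²)
Y(12)*(q(7, 0) + W(2*(-4) + 6)) = (2*12²)*(7 + (-35 - 5*(2*(-4) + 6))) = (2*144)*(7 + (-35 - 5*(-8 + 6))) = 288*(7 + (-35 - 5*(-2))) = 288*(7 + (-35 + 10)) = 288*(7 - 25) = 288*(-18) = -5184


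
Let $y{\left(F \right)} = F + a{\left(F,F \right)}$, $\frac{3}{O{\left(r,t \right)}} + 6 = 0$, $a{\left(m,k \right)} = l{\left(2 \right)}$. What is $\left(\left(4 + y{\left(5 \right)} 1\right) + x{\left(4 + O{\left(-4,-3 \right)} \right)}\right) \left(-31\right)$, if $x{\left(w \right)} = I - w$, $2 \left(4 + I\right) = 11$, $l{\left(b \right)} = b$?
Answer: $-279$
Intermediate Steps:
$a{\left(m,k \right)} = 2$
$O{\left(r,t \right)} = - \frac{1}{2}$ ($O{\left(r,t \right)} = \frac{3}{-6 + 0} = \frac{3}{-6} = 3 \left(- \frac{1}{6}\right) = - \frac{1}{2}$)
$I = \frac{3}{2}$ ($I = -4 + \frac{1}{2} \cdot 11 = -4 + \frac{11}{2} = \frac{3}{2} \approx 1.5$)
$y{\left(F \right)} = 2 + F$ ($y{\left(F \right)} = F + 2 = 2 + F$)
$x{\left(w \right)} = \frac{3}{2} - w$
$\left(\left(4 + y{\left(5 \right)} 1\right) + x{\left(4 + O{\left(-4,-3 \right)} \right)}\right) \left(-31\right) = \left(\left(4 + \left(2 + 5\right) 1\right) + \left(\frac{3}{2} - \left(4 - \frac{1}{2}\right)\right)\right) \left(-31\right) = \left(\left(4 + 7 \cdot 1\right) + \left(\frac{3}{2} - \frac{7}{2}\right)\right) \left(-31\right) = \left(\left(4 + 7\right) + \left(\frac{3}{2} - \frac{7}{2}\right)\right) \left(-31\right) = \left(11 - 2\right) \left(-31\right) = 9 \left(-31\right) = -279$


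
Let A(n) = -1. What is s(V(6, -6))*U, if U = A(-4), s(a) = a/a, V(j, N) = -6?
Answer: -1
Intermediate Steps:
s(a) = 1
U = -1
s(V(6, -6))*U = 1*(-1) = -1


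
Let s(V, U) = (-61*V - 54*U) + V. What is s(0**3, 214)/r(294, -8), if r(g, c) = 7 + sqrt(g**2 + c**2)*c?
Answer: 26964/1845317 + 308160*sqrt(865)/1845317 ≈ 4.9261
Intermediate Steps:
s(V, U) = -60*V - 54*U
r(g, c) = 7 + c*sqrt(c**2 + g**2) (r(g, c) = 7 + sqrt(c**2 + g**2)*c = 7 + c*sqrt(c**2 + g**2))
s(0**3, 214)/r(294, -8) = (-60*0**3 - 54*214)/(7 - 8*sqrt((-8)**2 + 294**2)) = (-60*0 - 11556)/(7 - 8*sqrt(64 + 86436)) = (0 - 11556)/(7 - 80*sqrt(865)) = -11556/(7 - 80*sqrt(865))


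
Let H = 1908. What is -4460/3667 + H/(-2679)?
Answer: -332368/172349 ≈ -1.9285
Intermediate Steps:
-4460/3667 + H/(-2679) = -4460/3667 + 1908/(-2679) = -4460*1/3667 + 1908*(-1/2679) = -4460/3667 - 636/893 = -332368/172349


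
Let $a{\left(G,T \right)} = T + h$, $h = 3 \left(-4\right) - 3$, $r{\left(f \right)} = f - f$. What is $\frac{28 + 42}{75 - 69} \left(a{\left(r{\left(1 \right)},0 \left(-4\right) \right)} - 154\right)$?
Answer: $- \frac{5915}{3} \approx -1971.7$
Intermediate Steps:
$r{\left(f \right)} = 0$
$h = -15$ ($h = -12 - 3 = -15$)
$a{\left(G,T \right)} = -15 + T$ ($a{\left(G,T \right)} = T - 15 = -15 + T$)
$\frac{28 + 42}{75 - 69} \left(a{\left(r{\left(1 \right)},0 \left(-4\right) \right)} - 154\right) = \frac{28 + 42}{75 - 69} \left(\left(-15 + 0 \left(-4\right)\right) - 154\right) = \frac{70}{6} \left(\left(-15 + 0\right) - 154\right) = 70 \cdot \frac{1}{6} \left(-15 - 154\right) = \frac{35}{3} \left(-169\right) = - \frac{5915}{3}$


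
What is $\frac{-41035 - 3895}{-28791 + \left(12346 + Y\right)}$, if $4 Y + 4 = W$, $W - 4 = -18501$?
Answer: $\frac{179720}{84281} \approx 2.1324$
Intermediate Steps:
$W = -18497$ ($W = 4 - 18501 = -18497$)
$Y = - \frac{18501}{4}$ ($Y = -1 + \frac{1}{4} \left(-18497\right) = -1 - \frac{18497}{4} = - \frac{18501}{4} \approx -4625.3$)
$\frac{-41035 - 3895}{-28791 + \left(12346 + Y\right)} = \frac{-41035 - 3895}{-28791 + \left(12346 - \frac{18501}{4}\right)} = - \frac{44930}{-28791 + \frac{30883}{4}} = - \frac{44930}{- \frac{84281}{4}} = \left(-44930\right) \left(- \frac{4}{84281}\right) = \frac{179720}{84281}$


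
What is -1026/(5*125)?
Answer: -1026/625 ≈ -1.6416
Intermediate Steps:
-1026/(5*125) = -1026/625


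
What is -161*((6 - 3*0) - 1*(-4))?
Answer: -1610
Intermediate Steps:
-161*((6 - 3*0) - 1*(-4)) = -161*((6 + 0) + 4) = -161*(6 + 4) = -161*10 = -1610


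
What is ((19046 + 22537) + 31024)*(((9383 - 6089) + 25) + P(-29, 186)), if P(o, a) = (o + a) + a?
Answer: 265886834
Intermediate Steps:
P(o, a) = o + 2*a (P(o, a) = (a + o) + a = o + 2*a)
((19046 + 22537) + 31024)*(((9383 - 6089) + 25) + P(-29, 186)) = ((19046 + 22537) + 31024)*(((9383 - 6089) + 25) + (-29 + 2*186)) = (41583 + 31024)*((3294 + 25) + (-29 + 372)) = 72607*(3319 + 343) = 72607*3662 = 265886834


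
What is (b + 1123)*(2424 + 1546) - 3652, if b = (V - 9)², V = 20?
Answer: 4935028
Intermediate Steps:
b = 121 (b = (20 - 9)² = 11² = 121)
(b + 1123)*(2424 + 1546) - 3652 = (121 + 1123)*(2424 + 1546) - 3652 = 1244*3970 - 3652 = 4938680 - 3652 = 4935028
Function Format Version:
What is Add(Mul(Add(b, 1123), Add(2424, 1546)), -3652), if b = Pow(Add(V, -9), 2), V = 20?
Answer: 4935028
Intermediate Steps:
b = 121 (b = Pow(Add(20, -9), 2) = Pow(11, 2) = 121)
Add(Mul(Add(b, 1123), Add(2424, 1546)), -3652) = Add(Mul(Add(121, 1123), Add(2424, 1546)), -3652) = Add(Mul(1244, 3970), -3652) = Add(4938680, -3652) = 4935028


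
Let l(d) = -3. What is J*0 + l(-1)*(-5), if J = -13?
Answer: 15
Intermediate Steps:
J*0 + l(-1)*(-5) = -13*0 - 3*(-5) = 0 + 15 = 15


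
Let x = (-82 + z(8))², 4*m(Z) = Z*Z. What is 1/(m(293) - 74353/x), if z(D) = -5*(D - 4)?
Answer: 2601/55804724 ≈ 4.6609e-5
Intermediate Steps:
z(D) = 20 - 5*D (z(D) = -5*(-4 + D) = 20 - 5*D)
m(Z) = Z²/4 (m(Z) = (Z*Z)/4 = Z²/4)
x = 10404 (x = (-82 + (20 - 5*8))² = (-82 + (20 - 40))² = (-82 - 20)² = (-102)² = 10404)
1/(m(293) - 74353/x) = 1/((¼)*293² - 74353/10404) = 1/((¼)*85849 - 74353*1/10404) = 1/(85849/4 - 74353/10404) = 1/(55804724/2601) = 2601/55804724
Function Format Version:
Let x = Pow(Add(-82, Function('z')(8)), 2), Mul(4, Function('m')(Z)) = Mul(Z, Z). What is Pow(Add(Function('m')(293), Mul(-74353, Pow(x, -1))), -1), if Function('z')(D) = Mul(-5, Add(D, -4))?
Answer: Rational(2601, 55804724) ≈ 4.6609e-5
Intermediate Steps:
Function('z')(D) = Add(20, Mul(-5, D)) (Function('z')(D) = Mul(-5, Add(-4, D)) = Add(20, Mul(-5, D)))
Function('m')(Z) = Mul(Rational(1, 4), Pow(Z, 2)) (Function('m')(Z) = Mul(Rational(1, 4), Mul(Z, Z)) = Mul(Rational(1, 4), Pow(Z, 2)))
x = 10404 (x = Pow(Add(-82, Add(20, Mul(-5, 8))), 2) = Pow(Add(-82, Add(20, -40)), 2) = Pow(Add(-82, -20), 2) = Pow(-102, 2) = 10404)
Pow(Add(Function('m')(293), Mul(-74353, Pow(x, -1))), -1) = Pow(Add(Mul(Rational(1, 4), Pow(293, 2)), Mul(-74353, Pow(10404, -1))), -1) = Pow(Add(Mul(Rational(1, 4), 85849), Mul(-74353, Rational(1, 10404))), -1) = Pow(Add(Rational(85849, 4), Rational(-74353, 10404)), -1) = Pow(Rational(55804724, 2601), -1) = Rational(2601, 55804724)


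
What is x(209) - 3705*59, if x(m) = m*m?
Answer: -174914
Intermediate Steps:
x(m) = m²
x(209) - 3705*59 = 209² - 3705*59 = 43681 - 218595 = -174914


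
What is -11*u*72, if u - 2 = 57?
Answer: -46728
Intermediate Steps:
u = 59 (u = 2 + 57 = 59)
-11*u*72 = -11*59*72 = -649*72 = -46728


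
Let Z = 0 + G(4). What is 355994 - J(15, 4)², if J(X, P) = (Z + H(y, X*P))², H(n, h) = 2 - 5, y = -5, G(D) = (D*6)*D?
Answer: -74449207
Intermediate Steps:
G(D) = 6*D² (G(D) = (6*D)*D = 6*D²)
H(n, h) = -3
Z = 96 (Z = 0 + 6*4² = 0 + 6*16 = 0 + 96 = 96)
J(X, P) = 8649 (J(X, P) = (96 - 3)² = 93² = 8649)
355994 - J(15, 4)² = 355994 - 1*8649² = 355994 - 1*74805201 = 355994 - 74805201 = -74449207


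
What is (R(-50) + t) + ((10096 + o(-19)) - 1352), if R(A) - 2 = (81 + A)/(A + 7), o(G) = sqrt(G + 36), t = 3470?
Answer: 525257/43 + sqrt(17) ≈ 12219.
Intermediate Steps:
o(G) = sqrt(36 + G)
R(A) = 2 + (81 + A)/(7 + A) (R(A) = 2 + (81 + A)/(A + 7) = 2 + (81 + A)/(7 + A))
(R(-50) + t) + ((10096 + o(-19)) - 1352) = ((95 + 3*(-50))/(7 - 50) + 3470) + ((10096 + sqrt(36 - 19)) - 1352) = ((95 - 150)/(-43) + 3470) + ((10096 + sqrt(17)) - 1352) = (-1/43*(-55) + 3470) + (8744 + sqrt(17)) = (55/43 + 3470) + (8744 + sqrt(17)) = 149265/43 + (8744 + sqrt(17)) = 525257/43 + sqrt(17)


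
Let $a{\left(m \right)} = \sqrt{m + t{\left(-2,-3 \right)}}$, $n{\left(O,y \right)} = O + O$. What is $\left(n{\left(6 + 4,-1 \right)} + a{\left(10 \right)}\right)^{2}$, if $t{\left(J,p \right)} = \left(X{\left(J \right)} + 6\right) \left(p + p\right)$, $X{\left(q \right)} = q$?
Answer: $\left(20 + i \sqrt{14}\right)^{2} \approx 386.0 + 149.67 i$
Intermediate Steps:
$t{\left(J,p \right)} = 2 p \left(6 + J\right)$ ($t{\left(J,p \right)} = \left(J + 6\right) \left(p + p\right) = \left(6 + J\right) 2 p = 2 p \left(6 + J\right)$)
$n{\left(O,y \right)} = 2 O$
$a{\left(m \right)} = \sqrt{-24 + m}$ ($a{\left(m \right)} = \sqrt{m + 2 \left(-3\right) \left(6 - 2\right)} = \sqrt{m + 2 \left(-3\right) 4} = \sqrt{m - 24} = \sqrt{-24 + m}$)
$\left(n{\left(6 + 4,-1 \right)} + a{\left(10 \right)}\right)^{2} = \left(2 \left(6 + 4\right) + \sqrt{-24 + 10}\right)^{2} = \left(2 \cdot 10 + \sqrt{-14}\right)^{2} = \left(20 + i \sqrt{14}\right)^{2}$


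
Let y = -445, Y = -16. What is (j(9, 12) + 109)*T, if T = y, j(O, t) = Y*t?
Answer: 36935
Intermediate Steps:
j(O, t) = -16*t
T = -445
(j(9, 12) + 109)*T = (-16*12 + 109)*(-445) = (-192 + 109)*(-445) = -83*(-445) = 36935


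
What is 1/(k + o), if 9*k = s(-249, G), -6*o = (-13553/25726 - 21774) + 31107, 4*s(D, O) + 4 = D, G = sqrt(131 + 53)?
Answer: -231534/361757977 ≈ -0.00064002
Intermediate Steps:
G = 2*sqrt(46) (G = sqrt(184) = 2*sqrt(46) ≈ 13.565)
s(D, O) = -1 + D/4
o = -240087205/154356 (o = -((-13553/25726 - 21774) + 31107)/6 = -(-560171477/25726 + 31107)/6 = -1/6*240087205/25726 = -240087205/154356 ≈ -1555.4)
k = -253/36 (k = (-1 + (1/4)*(-249))/9 = (-1 - 249/4)/9 = (1/9)*(-253/4) = -253/36 ≈ -7.0278)
1/(k + o) = 1/(-253/36 - 240087205/154356) = 1/(-361757977/231534) = -231534/361757977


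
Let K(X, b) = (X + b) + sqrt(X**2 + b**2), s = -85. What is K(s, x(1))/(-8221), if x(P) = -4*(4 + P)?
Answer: 105/8221 - 5*sqrt(305)/8221 ≈ 0.0021504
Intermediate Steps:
x(P) = -16 - 4*P
K(X, b) = X + b + sqrt(X**2 + b**2)
K(s, x(1))/(-8221) = (-85 + (-16 - 4*1) + sqrt((-85)**2 + (-16 - 4*1)**2))/(-8221) = (-85 + (-16 - 4) + sqrt(7225 + (-16 - 4)**2))*(-1/8221) = (-85 - 20 + sqrt(7225 + (-20)**2))*(-1/8221) = (-85 - 20 + sqrt(7225 + 400))*(-1/8221) = (-85 - 20 + sqrt(7625))*(-1/8221) = (-85 - 20 + 5*sqrt(305))*(-1/8221) = (-105 + 5*sqrt(305))*(-1/8221) = 105/8221 - 5*sqrt(305)/8221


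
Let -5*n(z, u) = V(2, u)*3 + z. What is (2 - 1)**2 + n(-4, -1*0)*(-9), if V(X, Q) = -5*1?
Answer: -166/5 ≈ -33.200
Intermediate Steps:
V(X, Q) = -5
n(z, u) = 3 - z/5 (n(z, u) = -(-5*3 + z)/5 = -(-15 + z)/5 = 3 - z/5)
(2 - 1)**2 + n(-4, -1*0)*(-9) = (2 - 1)**2 + (3 - 1/5*(-4))*(-9) = 1**2 + (3 + 4/5)*(-9) = 1 + (19/5)*(-9) = 1 - 171/5 = -166/5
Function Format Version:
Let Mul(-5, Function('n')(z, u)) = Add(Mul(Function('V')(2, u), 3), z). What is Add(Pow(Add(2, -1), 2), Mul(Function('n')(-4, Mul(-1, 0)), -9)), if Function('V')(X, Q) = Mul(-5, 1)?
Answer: Rational(-166, 5) ≈ -33.200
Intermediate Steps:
Function('V')(X, Q) = -5
Function('n')(z, u) = Add(3, Mul(Rational(-1, 5), z)) (Function('n')(z, u) = Mul(Rational(-1, 5), Add(Mul(-5, 3), z)) = Mul(Rational(-1, 5), Add(-15, z)) = Add(3, Mul(Rational(-1, 5), z)))
Add(Pow(Add(2, -1), 2), Mul(Function('n')(-4, Mul(-1, 0)), -9)) = Add(Pow(Add(2, -1), 2), Mul(Add(3, Mul(Rational(-1, 5), -4)), -9)) = Add(Pow(1, 2), Mul(Add(3, Rational(4, 5)), -9)) = Add(1, Mul(Rational(19, 5), -9)) = Add(1, Rational(-171, 5)) = Rational(-166, 5)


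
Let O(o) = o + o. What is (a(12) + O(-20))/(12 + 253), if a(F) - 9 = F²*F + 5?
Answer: 1702/265 ≈ 6.4226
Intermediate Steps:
O(o) = 2*o
a(F) = 14 + F³ (a(F) = 9 + (F²*F + 5) = 9 + (F³ + 5) = 9 + (5 + F³) = 14 + F³)
(a(12) + O(-20))/(12 + 253) = ((14 + 12³) + 2*(-20))/(12 + 253) = ((14 + 1728) - 40)/265 = (1742 - 40)*(1/265) = 1702*(1/265) = 1702/265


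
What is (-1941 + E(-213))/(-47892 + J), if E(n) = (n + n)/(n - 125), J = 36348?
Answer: 13659/81289 ≈ 0.16803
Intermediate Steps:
E(n) = 2*n/(-125 + n) (E(n) = (2*n)/(-125 + n) = 2*n/(-125 + n))
(-1941 + E(-213))/(-47892 + J) = (-1941 + 2*(-213)/(-125 - 213))/(-47892 + 36348) = (-1941 + 2*(-213)/(-338))/(-11544) = (-1941 + 2*(-213)*(-1/338))*(-1/11544) = (-1941 + 213/169)*(-1/11544) = -327816/169*(-1/11544) = 13659/81289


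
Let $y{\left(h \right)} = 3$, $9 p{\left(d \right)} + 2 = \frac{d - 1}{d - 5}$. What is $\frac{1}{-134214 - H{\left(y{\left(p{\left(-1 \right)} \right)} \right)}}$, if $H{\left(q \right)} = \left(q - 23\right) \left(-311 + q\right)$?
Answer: $- \frac{1}{140374} \approx -7.1238 \cdot 10^{-6}$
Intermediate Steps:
$p{\left(d \right)} = - \frac{2}{9} + \frac{-1 + d}{9 \left(-5 + d\right)}$ ($p{\left(d \right)} = - \frac{2}{9} + \frac{\left(d - 1\right) \frac{1}{d - 5}}{9} = - \frac{2}{9} + \frac{\left(-1 + d\right) \frac{1}{-5 + d}}{9} = - \frac{2}{9} + \frac{\frac{1}{-5 + d} \left(-1 + d\right)}{9} = - \frac{2}{9} + \frac{-1 + d}{9 \left(-5 + d\right)}$)
$H{\left(q \right)} = \left(-311 + q\right) \left(-23 + q\right)$ ($H{\left(q \right)} = \left(-23 + q\right) \left(-311 + q\right) = \left(-311 + q\right) \left(-23 + q\right)$)
$\frac{1}{-134214 - H{\left(y{\left(p{\left(-1 \right)} \right)} \right)}} = \frac{1}{-134214 - \left(7153 + 3^{2} - 1002\right)} = \frac{1}{-134214 - \left(7153 + 9 - 1002\right)} = \frac{1}{-134214 - 6160} = \frac{1}{-140374} = - \frac{1}{140374}$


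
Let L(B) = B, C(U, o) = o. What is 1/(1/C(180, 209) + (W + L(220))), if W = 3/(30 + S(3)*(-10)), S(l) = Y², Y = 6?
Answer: 2090/459791 ≈ 0.0045455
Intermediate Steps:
S(l) = 36 (S(l) = 6² = 36)
W = -1/110 (W = 3/(30 + 36*(-10)) = 3/(30 - 360) = 3/(-330) = -1/330*3 = -1/110 ≈ -0.0090909)
1/(1/C(180, 209) + (W + L(220))) = 1/(1/209 + (-1/110 + 220)) = 1/(1/209 + 24199/110) = 1/(459791/2090) = 2090/459791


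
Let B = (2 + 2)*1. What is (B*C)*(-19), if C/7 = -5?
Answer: 2660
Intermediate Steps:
C = -35 (C = 7*(-5) = -35)
B = 4 (B = 4*1 = 4)
(B*C)*(-19) = (4*(-35))*(-19) = -140*(-19) = 2660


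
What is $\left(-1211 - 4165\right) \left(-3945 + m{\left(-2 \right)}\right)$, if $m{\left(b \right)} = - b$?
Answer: $21197568$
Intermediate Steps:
$\left(-1211 - 4165\right) \left(-3945 + m{\left(-2 \right)}\right) = \left(-1211 - 4165\right) \left(-3945 - -2\right) = - 5376 \left(-3945 + 2\right) = \left(-5376\right) \left(-3943\right) = 21197568$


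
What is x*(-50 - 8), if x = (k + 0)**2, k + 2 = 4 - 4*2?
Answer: -2088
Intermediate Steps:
k = -6 (k = -2 + (4 - 4*2) = -2 + (4 - 8) = -2 - 4 = -6)
x = 36 (x = (-6 + 0)**2 = (-6)**2 = 36)
x*(-50 - 8) = 36*(-50 - 8) = 36*(-58) = -2088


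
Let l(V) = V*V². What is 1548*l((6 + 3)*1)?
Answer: 1128492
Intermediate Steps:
l(V) = V³
1548*l((6 + 3)*1) = 1548*((6 + 3)*1)³ = 1548*(9*1)³ = 1548*9³ = 1548*729 = 1128492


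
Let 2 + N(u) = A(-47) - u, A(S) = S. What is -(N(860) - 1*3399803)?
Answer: 3400712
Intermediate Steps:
N(u) = -49 - u (N(u) = -2 + (-47 - u) = -49 - u)
-(N(860) - 1*3399803) = -((-49 - 1*860) - 1*3399803) = -((-49 - 860) - 3399803) = -(-909 - 3399803) = -1*(-3400712) = 3400712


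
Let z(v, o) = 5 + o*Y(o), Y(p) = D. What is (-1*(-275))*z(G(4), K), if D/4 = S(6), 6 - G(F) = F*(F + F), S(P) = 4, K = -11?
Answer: -47025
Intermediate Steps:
G(F) = 6 - 2*F² (G(F) = 6 - F*(F + F) = 6 - F*2*F = 6 - 2*F²)
D = 16 (D = 4*4 = 16)
Y(p) = 16
z(v, o) = 5 + 16*o (z(v, o) = 5 + o*16 = 5 + 16*o)
(-1*(-275))*z(G(4), K) = (-1*(-275))*(5 + 16*(-11)) = 275*(5 - 176) = 275*(-171) = -47025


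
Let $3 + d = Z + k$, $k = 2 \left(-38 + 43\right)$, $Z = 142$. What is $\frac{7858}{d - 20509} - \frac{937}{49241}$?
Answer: $- \frac{203006549}{501273380} \approx -0.40498$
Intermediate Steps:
$k = 10$ ($k = 2 \cdot 5 = 10$)
$d = 149$ ($d = -3 + \left(142 + 10\right) = -3 + 152 = 149$)
$\frac{7858}{d - 20509} - \frac{937}{49241} = \frac{7858}{149 - 20509} - \frac{937}{49241} = \frac{7858}{-20360} - \frac{937}{49241} = 7858 \left(- \frac{1}{20360}\right) - \frac{937}{49241} = - \frac{3929}{10180} - \frac{937}{49241} = - \frac{203006549}{501273380}$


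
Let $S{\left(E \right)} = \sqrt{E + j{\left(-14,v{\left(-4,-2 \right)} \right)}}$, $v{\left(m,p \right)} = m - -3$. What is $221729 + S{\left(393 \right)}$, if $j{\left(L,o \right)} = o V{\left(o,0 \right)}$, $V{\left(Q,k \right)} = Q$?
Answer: $221729 + \sqrt{394} \approx 2.2175 \cdot 10^{5}$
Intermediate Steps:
$v{\left(m,p \right)} = 3 + m$ ($v{\left(m,p \right)} = m + 3 = 3 + m$)
$j{\left(L,o \right)} = o^{2}$ ($j{\left(L,o \right)} = o o = o^{2}$)
$S{\left(E \right)} = \sqrt{1 + E}$ ($S{\left(E \right)} = \sqrt{E + \left(3 - 4\right)^{2}} = \sqrt{E + \left(-1\right)^{2}} = \sqrt{E + 1} = \sqrt{1 + E}$)
$221729 + S{\left(393 \right)} = 221729 + \sqrt{1 + 393} = 221729 + \sqrt{394}$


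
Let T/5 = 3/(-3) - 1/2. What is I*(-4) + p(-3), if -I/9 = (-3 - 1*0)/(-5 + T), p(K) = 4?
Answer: 316/25 ≈ 12.640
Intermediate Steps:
T = -15/2 (T = 5*(3/(-3) - 1/2) = 5*(3*(-⅓) - 1*½) = 5*(-1 - ½) = 5*(-3/2) = -15/2 ≈ -7.5000)
I = -54/25 (I = -9*(-3 - 1*0)/(-5 - 15/2) = -9*(-3 + 0)/(-25/2) = -(-18)*(-3)/25 = -9*6/25 = -54/25 ≈ -2.1600)
I*(-4) + p(-3) = -54/25*(-4) + 4 = 216/25 + 4 = 316/25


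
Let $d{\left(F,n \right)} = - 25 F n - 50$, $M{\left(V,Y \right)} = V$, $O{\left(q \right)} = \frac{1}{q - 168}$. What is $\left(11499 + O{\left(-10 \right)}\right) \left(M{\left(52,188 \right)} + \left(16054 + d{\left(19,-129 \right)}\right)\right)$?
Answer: $\frac{158282714751}{178} \approx 8.8923 \cdot 10^{8}$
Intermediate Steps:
$O{\left(q \right)} = \frac{1}{-168 + q}$
$d{\left(F,n \right)} = -50 - 25 F n$ ($d{\left(F,n \right)} = - 25 F n - 50 = -50 - 25 F n$)
$\left(11499 + O{\left(-10 \right)}\right) \left(M{\left(52,188 \right)} + \left(16054 + d{\left(19,-129 \right)}\right)\right) = \left(11499 + \frac{1}{-168 - 10}\right) \left(52 + \left(16054 - \left(50 + 475 \left(-129\right)\right)\right)\right) = \left(11499 + \frac{1}{-178}\right) \left(52 + \left(16054 + \left(-50 + 61275\right)\right)\right) = \left(11499 - \frac{1}{178}\right) \left(52 + \left(16054 + 61225\right)\right) = \frac{2046821 \left(52 + 77279\right)}{178} = \frac{2046821}{178} \cdot 77331 = \frac{158282714751}{178}$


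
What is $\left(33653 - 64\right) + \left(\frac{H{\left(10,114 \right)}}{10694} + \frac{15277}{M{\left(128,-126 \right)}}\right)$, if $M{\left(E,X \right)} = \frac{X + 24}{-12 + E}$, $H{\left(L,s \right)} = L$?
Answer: $\frac{4421824886}{272697} \approx 16215.0$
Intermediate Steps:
$M{\left(E,X \right)} = \frac{24 + X}{-12 + E}$
$\left(33653 - 64\right) + \left(\frac{H{\left(10,114 \right)}}{10694} + \frac{15277}{M{\left(128,-126 \right)}}\right) = \left(33653 - 64\right) + \left(\frac{10}{10694} + \frac{15277}{\frac{1}{-12 + 128} \left(24 - 126\right)}\right) = 33589 + \left(10 \cdot \frac{1}{10694} + \frac{15277}{\frac{1}{116} \left(-102\right)}\right) = 33589 + \left(\frac{5}{5347} + \frac{15277}{\frac{1}{116} \left(-102\right)}\right) = 33589 + \left(\frac{5}{5347} + \frac{15277}{- \frac{51}{58}}\right) = 33589 + \left(\frac{5}{5347} + 15277 \left(- \frac{58}{51}\right)\right) = 33589 + \left(\frac{5}{5347} - \frac{886066}{51}\right) = 33589 - \frac{4737794647}{272697} = \frac{4421824886}{272697}$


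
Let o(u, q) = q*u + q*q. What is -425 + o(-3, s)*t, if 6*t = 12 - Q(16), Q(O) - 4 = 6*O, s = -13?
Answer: -10427/3 ≈ -3475.7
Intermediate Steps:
Q(O) = 4 + 6*O
o(u, q) = q² + q*u (o(u, q) = q*u + q² = q² + q*u)
t = -44/3 (t = (12 - (4 + 6*16))/6 = (12 - (4 + 96))/6 = (12 - 1*100)/6 = (12 - 100)/6 = (⅙)*(-88) = -44/3 ≈ -14.667)
-425 + o(-3, s)*t = -425 - 13*(-13 - 3)*(-44/3) = -425 - 13*(-16)*(-44/3) = -425 + 208*(-44/3) = -425 - 9152/3 = -10427/3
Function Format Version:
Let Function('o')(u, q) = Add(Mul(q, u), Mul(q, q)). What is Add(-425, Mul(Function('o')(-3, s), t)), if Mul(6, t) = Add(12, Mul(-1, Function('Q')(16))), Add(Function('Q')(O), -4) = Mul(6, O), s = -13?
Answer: Rational(-10427, 3) ≈ -3475.7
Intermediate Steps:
Function('Q')(O) = Add(4, Mul(6, O))
Function('o')(u, q) = Add(Pow(q, 2), Mul(q, u)) (Function('o')(u, q) = Add(Mul(q, u), Pow(q, 2)) = Add(Pow(q, 2), Mul(q, u)))
t = Rational(-44, 3) (t = Mul(Rational(1, 6), Add(12, Mul(-1, Add(4, Mul(6, 16))))) = Mul(Rational(1, 6), Add(12, Mul(-1, Add(4, 96)))) = Mul(Rational(1, 6), Add(12, Mul(-1, 100))) = Mul(Rational(1, 6), Add(12, -100)) = Mul(Rational(1, 6), -88) = Rational(-44, 3) ≈ -14.667)
Add(-425, Mul(Function('o')(-3, s), t)) = Add(-425, Mul(Mul(-13, Add(-13, -3)), Rational(-44, 3))) = Add(-425, Mul(Mul(-13, -16), Rational(-44, 3))) = Add(-425, Mul(208, Rational(-44, 3))) = Add(-425, Rational(-9152, 3)) = Rational(-10427, 3)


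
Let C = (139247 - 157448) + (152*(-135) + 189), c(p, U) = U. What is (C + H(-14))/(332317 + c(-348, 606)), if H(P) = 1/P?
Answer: -539449/4660922 ≈ -0.11574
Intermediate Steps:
C = -38532 (C = -18201 + (-20520 + 189) = -18201 - 20331 = -38532)
(C + H(-14))/(332317 + c(-348, 606)) = (-38532 + 1/(-14))/(332317 + 606) = (-38532 - 1/14)/332923 = -539449/14*1/332923 = -539449/4660922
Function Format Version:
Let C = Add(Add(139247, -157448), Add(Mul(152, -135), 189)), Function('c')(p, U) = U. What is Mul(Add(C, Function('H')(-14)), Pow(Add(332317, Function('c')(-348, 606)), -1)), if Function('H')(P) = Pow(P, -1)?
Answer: Rational(-539449, 4660922) ≈ -0.11574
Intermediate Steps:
C = -38532 (C = Add(-18201, Add(-20520, 189)) = Add(-18201, -20331) = -38532)
Mul(Add(C, Function('H')(-14)), Pow(Add(332317, Function('c')(-348, 606)), -1)) = Mul(Add(-38532, Pow(-14, -1)), Pow(Add(332317, 606), -1)) = Mul(Add(-38532, Rational(-1, 14)), Pow(332923, -1)) = Mul(Rational(-539449, 14), Rational(1, 332923)) = Rational(-539449, 4660922)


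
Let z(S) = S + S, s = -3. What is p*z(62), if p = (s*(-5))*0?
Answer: 0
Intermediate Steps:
z(S) = 2*S
p = 0 (p = -3*(-5)*0 = 15*0 = 0)
p*z(62) = 0*(2*62) = 0*124 = 0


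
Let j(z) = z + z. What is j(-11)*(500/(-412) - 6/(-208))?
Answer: 139601/5356 ≈ 26.064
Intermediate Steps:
j(z) = 2*z
j(-11)*(500/(-412) - 6/(-208)) = (2*(-11))*(500/(-412) - 6/(-208)) = -22*(500*(-1/412) - 6*(-1/208)) = -22*(-125/103 + 3/104) = -22*(-12691/10712) = 139601/5356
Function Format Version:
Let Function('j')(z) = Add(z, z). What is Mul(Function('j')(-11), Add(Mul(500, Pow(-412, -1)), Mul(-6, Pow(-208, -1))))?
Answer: Rational(139601, 5356) ≈ 26.064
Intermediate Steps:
Function('j')(z) = Mul(2, z)
Mul(Function('j')(-11), Add(Mul(500, Pow(-412, -1)), Mul(-6, Pow(-208, -1)))) = Mul(Mul(2, -11), Add(Mul(500, Pow(-412, -1)), Mul(-6, Pow(-208, -1)))) = Mul(-22, Add(Mul(500, Rational(-1, 412)), Mul(-6, Rational(-1, 208)))) = Mul(-22, Add(Rational(-125, 103), Rational(3, 104))) = Mul(-22, Rational(-12691, 10712)) = Rational(139601, 5356)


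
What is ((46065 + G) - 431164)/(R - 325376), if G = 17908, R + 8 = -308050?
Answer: 367191/633434 ≈ 0.57968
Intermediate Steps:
R = -308058 (R = -8 - 308050 = -308058)
((46065 + G) - 431164)/(R - 325376) = ((46065 + 17908) - 431164)/(-308058 - 325376) = (63973 - 431164)/(-633434) = -367191*(-1/633434) = 367191/633434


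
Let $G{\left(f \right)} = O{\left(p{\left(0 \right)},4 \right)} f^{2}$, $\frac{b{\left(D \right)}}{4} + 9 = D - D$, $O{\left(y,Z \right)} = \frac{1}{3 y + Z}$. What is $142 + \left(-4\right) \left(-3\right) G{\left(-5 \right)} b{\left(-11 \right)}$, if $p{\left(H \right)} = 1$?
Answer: $- \frac{9806}{7} \approx -1400.9$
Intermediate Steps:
$O{\left(y,Z \right)} = \frac{1}{Z + 3 y}$
$b{\left(D \right)} = -36$ ($b{\left(D \right)} = -36 + 4 \left(D - D\right) = -36 + 4 \cdot 0 = -36 + 0 = -36$)
$G{\left(f \right)} = \frac{f^{2}}{7}$ ($G{\left(f \right)} = \frac{f^{2}}{4 + 3 \cdot 1} = \frac{f^{2}}{4 + 3} = \frac{f^{2}}{7}$)
$142 + \left(-4\right) \left(-3\right) G{\left(-5 \right)} b{\left(-11 \right)} = 142 + \left(-4\right) \left(-3\right) \frac{\left(-5\right)^{2}}{7} \left(-36\right) = 142 + 12 \cdot \frac{1}{7} \cdot 25 \left(-36\right) = 142 + 12 \cdot \frac{25}{7} \left(-36\right) = 142 + \frac{300}{7} \left(-36\right) = 142 - \frac{10800}{7} = - \frac{9806}{7}$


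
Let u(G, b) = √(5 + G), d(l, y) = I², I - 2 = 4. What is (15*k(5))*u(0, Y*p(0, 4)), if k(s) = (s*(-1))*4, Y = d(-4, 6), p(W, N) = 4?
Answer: -300*√5 ≈ -670.82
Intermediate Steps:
I = 6 (I = 2 + 4 = 6)
d(l, y) = 36 (d(l, y) = 6² = 36)
Y = 36
k(s) = -4*s (k(s) = -s*4 = -4*s)
(15*k(5))*u(0, Y*p(0, 4)) = (15*(-4*5))*√(5 + 0) = (15*(-20))*√5 = -300*√5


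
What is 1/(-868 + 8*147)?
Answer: 1/308 ≈ 0.0032468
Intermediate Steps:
1/(-868 + 8*147) = 1/(-868 + 1176) = 1/308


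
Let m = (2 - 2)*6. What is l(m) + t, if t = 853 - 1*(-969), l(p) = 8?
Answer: 1830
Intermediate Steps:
m = 0 (m = 0*6 = 0)
t = 1822 (t = 853 + 969 = 1822)
l(m) + t = 8 + 1822 = 1830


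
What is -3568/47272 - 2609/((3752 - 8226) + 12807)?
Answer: -19133099/49239697 ≈ -0.38857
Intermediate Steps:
-3568/47272 - 2609/((3752 - 8226) + 12807) = -3568*1/47272 - 2609/(-4474 + 12807) = -446/5909 - 2609/8333 = -19133099/49239697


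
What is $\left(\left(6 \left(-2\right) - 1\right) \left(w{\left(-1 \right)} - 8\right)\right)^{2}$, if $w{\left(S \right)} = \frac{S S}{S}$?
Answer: $13689$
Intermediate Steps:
$w{\left(S \right)} = S$ ($w{\left(S \right)} = \frac{S^{2}}{S} = S$)
$\left(\left(6 \left(-2\right) - 1\right) \left(w{\left(-1 \right)} - 8\right)\right)^{2} = \left(\left(6 \left(-2\right) - 1\right) \left(-1 - 8\right)\right)^{2} = \left(\left(-12 - 1\right) \left(-9\right)\right)^{2} = \left(\left(-13\right) \left(-9\right)\right)^{2} = 117^{2} = 13689$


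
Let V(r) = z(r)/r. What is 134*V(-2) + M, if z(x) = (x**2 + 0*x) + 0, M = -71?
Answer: -339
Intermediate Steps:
z(x) = x**2 (z(x) = (x**2 + 0) + 0 = x**2 + 0 = x**2)
V(r) = r (V(r) = r**2/r = r)
134*V(-2) + M = 134*(-2) - 71 = -268 - 71 = -339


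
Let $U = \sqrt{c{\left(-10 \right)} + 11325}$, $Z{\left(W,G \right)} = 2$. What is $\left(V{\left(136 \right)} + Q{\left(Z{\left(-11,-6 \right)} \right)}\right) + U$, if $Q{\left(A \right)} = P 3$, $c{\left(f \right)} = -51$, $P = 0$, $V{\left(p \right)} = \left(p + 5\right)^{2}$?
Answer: $19881 + \sqrt{11274} \approx 19987.0$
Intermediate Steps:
$V{\left(p \right)} = \left(5 + p\right)^{2}$
$U = \sqrt{11274}$ ($U = \sqrt{-51 + 11325} = \sqrt{11274} \approx 106.18$)
$Q{\left(A \right)} = 0$ ($Q{\left(A \right)} = 0 \cdot 3 = 0$)
$\left(V{\left(136 \right)} + Q{\left(Z{\left(-11,-6 \right)} \right)}\right) + U = \left(\left(5 + 136\right)^{2} + 0\right) + \sqrt{11274} = \left(141^{2} + 0\right) + \sqrt{11274} = \left(19881 + 0\right) + \sqrt{11274} = 19881 + \sqrt{11274}$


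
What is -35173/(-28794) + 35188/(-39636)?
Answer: 31742813/95106582 ≈ 0.33376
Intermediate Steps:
-35173/(-28794) + 35188/(-39636) = -35173*(-1/28794) + 35188*(-1/39636) = 35173/28794 - 8797/9909 = 31742813/95106582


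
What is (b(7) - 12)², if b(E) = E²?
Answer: 1369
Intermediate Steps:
(b(7) - 12)² = (7² - 12)² = (49 - 12)² = 37² = 1369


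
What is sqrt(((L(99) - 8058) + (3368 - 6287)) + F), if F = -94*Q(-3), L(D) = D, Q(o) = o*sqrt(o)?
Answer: sqrt(-10878 + 282*I*sqrt(3)) ≈ 2.341 + 104.32*I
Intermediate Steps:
Q(o) = o**(3/2)
F = 282*I*sqrt(3) (F = -(-282)*I*sqrt(3) = 282*I*sqrt(3) ≈ 488.44*I)
sqrt(((L(99) - 8058) + (3368 - 6287)) + F) = sqrt(((99 - 8058) + (3368 - 6287)) + 282*I*sqrt(3)) = sqrt((-7959 - 2919) + 282*I*sqrt(3)) = sqrt(-10878 + 282*I*sqrt(3))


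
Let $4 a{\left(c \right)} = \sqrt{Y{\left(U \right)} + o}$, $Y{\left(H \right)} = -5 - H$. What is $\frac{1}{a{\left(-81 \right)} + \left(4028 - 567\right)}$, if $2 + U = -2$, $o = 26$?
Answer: $\frac{4}{13849} \approx 0.00028883$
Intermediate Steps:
$U = -4$ ($U = -2 - 2 = -4$)
$a{\left(c \right)} = \frac{5}{4}$ ($a{\left(c \right)} = \frac{\sqrt{\left(-5 - -4\right) + 26}}{4} = \frac{\sqrt{\left(-5 + 4\right) + 26}}{4} = \frac{\sqrt{-1 + 26}}{4} = \frac{\sqrt{25}}{4} = \frac{1}{4} \cdot 5 = \frac{5}{4}$)
$\frac{1}{a{\left(-81 \right)} + \left(4028 - 567\right)} = \frac{1}{\frac{5}{4} + \left(4028 - 567\right)} = \frac{1}{\frac{5}{4} + 3461} = \frac{1}{\frac{13849}{4}} = \frac{4}{13849}$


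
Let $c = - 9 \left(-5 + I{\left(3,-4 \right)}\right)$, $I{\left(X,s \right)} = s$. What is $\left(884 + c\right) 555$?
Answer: $535575$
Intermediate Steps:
$c = 81$ ($c = - 9 \left(-5 - 4\right) = \left(-9\right) \left(-9\right) = 81$)
$\left(884 + c\right) 555 = \left(884 + 81\right) 555 = 965 \cdot 555 = 535575$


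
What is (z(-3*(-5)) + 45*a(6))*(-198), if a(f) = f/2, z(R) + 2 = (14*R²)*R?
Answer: -9381834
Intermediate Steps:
z(R) = -2 + 14*R³ (z(R) = -2 + (14*R²)*R = -2 + 14*R³)
a(f) = f/2 (a(f) = f*(½) = f/2)
(z(-3*(-5)) + 45*a(6))*(-198) = ((-2 + 14*(-3*(-5))³) + 45*((½)*6))*(-198) = ((-2 + 14*15³) + 45*3)*(-198) = ((-2 + 14*3375) + 135)*(-198) = ((-2 + 47250) + 135)*(-198) = (47248 + 135)*(-198) = 47383*(-198) = -9381834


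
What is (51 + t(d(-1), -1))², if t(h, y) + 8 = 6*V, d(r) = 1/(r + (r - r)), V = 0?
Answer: 1849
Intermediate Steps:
d(r) = 1/r (d(r) = 1/(r + 0) = 1/r)
t(h, y) = -8 (t(h, y) = -8 + 6*0 = -8 + 0 = -8)
(51 + t(d(-1), -1))² = (51 - 8)² = 43² = 1849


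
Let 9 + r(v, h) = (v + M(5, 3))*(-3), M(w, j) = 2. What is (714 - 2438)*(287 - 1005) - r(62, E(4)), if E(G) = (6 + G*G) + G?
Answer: 1238033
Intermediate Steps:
E(G) = 6 + G + G**2 (E(G) = (6 + G**2) + G = 6 + G + G**2)
r(v, h) = -15 - 3*v (r(v, h) = -9 + (v + 2)*(-3) = -9 + (2 + v)*(-3) = -9 + (-6 - 3*v) = -15 - 3*v)
(714 - 2438)*(287 - 1005) - r(62, E(4)) = (714 - 2438)*(287 - 1005) - (-15 - 3*62) = -1724*(-718) - (-15 - 186) = 1237832 - 1*(-201) = 1237832 + 201 = 1238033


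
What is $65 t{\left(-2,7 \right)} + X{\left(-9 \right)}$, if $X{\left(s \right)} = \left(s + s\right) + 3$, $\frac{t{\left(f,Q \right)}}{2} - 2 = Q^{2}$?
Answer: $6615$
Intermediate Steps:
$t{\left(f,Q \right)} = 4 + 2 Q^{2}$
$X{\left(s \right)} = 3 + 2 s$ ($X{\left(s \right)} = 2 s + 3 = 3 + 2 s$)
$65 t{\left(-2,7 \right)} + X{\left(-9 \right)} = 65 \left(4 + 2 \cdot 7^{2}\right) + \left(3 + 2 \left(-9\right)\right) = 65 \left(4 + 2 \cdot 49\right) + \left(3 - 18\right) = 65 \left(4 + 98\right) - 15 = 65 \cdot 102 - 15 = 6630 - 15 = 6615$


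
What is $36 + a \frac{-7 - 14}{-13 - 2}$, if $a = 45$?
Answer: $99$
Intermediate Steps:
$36 + a \frac{-7 - 14}{-13 - 2} = 36 + 45 \frac{-7 - 14}{-13 - 2} = 36 + 45 \left(- \frac{21}{-15}\right) = 36 + 45 \left(\left(-21\right) \left(- \frac{1}{15}\right)\right) = 36 + 45 \cdot \frac{7}{5} = 36 + 63 = 99$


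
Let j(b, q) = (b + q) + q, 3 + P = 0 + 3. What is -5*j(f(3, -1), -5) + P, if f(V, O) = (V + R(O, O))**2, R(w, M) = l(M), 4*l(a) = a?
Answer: 195/16 ≈ 12.188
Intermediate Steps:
l(a) = a/4
R(w, M) = M/4
P = 0 (P = -3 + (0 + 3) = -3 + 3 = 0)
f(V, O) = (V + O/4)**2
j(b, q) = b + 2*q
-5*j(f(3, -1), -5) + P = -5*((-1 + 4*3)**2/16 + 2*(-5)) + 0 = -5*((-1 + 12)**2/16 - 10) + 0 = -5*((1/16)*11**2 - 10) + 0 = -5*((1/16)*121 - 10) + 0 = -5*(121/16 - 10) + 0 = -5*(-39/16) + 0 = 195/16 + 0 = 195/16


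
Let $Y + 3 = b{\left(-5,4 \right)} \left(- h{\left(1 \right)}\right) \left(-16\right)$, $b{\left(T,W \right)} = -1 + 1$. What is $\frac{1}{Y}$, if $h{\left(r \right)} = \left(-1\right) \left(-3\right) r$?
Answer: $- \frac{1}{3} \approx -0.33333$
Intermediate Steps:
$b{\left(T,W \right)} = 0$
$h{\left(r \right)} = 3 r$
$Y = -3$ ($Y = -3 + 0 \left(- 3 \cdot 1\right) \left(-16\right) = -3 + 0 \left(\left(-1\right) 3\right) \left(-16\right) = -3 + 0 \left(-3\right) \left(-16\right) = -3 + 0 \left(-16\right) = -3 + 0 = -3$)
$\frac{1}{Y} = \frac{1}{-3} = - \frac{1}{3}$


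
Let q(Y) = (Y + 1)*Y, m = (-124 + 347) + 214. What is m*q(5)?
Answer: 13110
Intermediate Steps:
m = 437 (m = 223 + 214 = 437)
q(Y) = Y*(1 + Y) (q(Y) = (1 + Y)*Y = Y*(1 + Y))
m*q(5) = 437*(5*(1 + 5)) = 437*(5*6) = 437*30 = 13110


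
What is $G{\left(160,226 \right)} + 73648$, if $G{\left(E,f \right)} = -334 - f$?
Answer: $73088$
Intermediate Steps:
$G{\left(160,226 \right)} + 73648 = \left(-334 - 226\right) + 73648 = -560 + 73648 = 73088$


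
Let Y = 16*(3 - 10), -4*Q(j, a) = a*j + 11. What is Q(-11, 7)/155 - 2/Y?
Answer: 1079/8680 ≈ 0.12431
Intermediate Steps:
Q(j, a) = -11/4 - a*j/4 (Q(j, a) = -(a*j + 11)/4 = -(11 + a*j)/4 = -11/4 - a*j/4)
Y = -112 (Y = 16*(-7) = -112)
Q(-11, 7)/155 - 2/Y = (-11/4 - 1/4*7*(-11))/155 - 2/(-112) = (-11/4 + 77/4)*(1/155) - 2*(-1/112) = (33/2)*(1/155) + 1/56 = 33/310 + 1/56 = 1079/8680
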